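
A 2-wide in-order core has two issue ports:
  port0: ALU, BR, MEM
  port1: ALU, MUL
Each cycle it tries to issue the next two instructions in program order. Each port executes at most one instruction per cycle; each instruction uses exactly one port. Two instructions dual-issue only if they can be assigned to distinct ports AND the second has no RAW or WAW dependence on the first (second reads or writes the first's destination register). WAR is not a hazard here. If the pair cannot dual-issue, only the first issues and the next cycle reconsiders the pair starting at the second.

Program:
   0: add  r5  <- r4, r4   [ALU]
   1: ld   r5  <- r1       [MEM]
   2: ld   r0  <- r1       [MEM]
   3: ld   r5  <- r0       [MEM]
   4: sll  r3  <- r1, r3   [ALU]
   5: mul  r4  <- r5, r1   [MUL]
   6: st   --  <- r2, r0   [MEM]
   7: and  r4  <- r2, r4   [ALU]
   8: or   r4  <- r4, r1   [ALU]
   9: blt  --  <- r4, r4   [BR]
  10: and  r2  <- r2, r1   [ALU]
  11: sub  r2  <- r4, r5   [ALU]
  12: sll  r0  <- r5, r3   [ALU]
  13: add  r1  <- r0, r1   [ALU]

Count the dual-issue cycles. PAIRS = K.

PAIRS = 4

[0] i0  add  -- WAW r5
[1] i1  ld  -- no-port MEM/MEM
[2] i2  ld  -- no-port MEM/MEM
[3] i3/i4  ld sll  -- pair
[4] i5/i6  mul st  -- pair
[5] i7  and  -- RAW+WAW r4
[6] i8  or  -- RAW r4
[7] i9/i10  blt and  -- pair
[8] i11/i12  sub sll  -- pair
[9] i13  add  -- tail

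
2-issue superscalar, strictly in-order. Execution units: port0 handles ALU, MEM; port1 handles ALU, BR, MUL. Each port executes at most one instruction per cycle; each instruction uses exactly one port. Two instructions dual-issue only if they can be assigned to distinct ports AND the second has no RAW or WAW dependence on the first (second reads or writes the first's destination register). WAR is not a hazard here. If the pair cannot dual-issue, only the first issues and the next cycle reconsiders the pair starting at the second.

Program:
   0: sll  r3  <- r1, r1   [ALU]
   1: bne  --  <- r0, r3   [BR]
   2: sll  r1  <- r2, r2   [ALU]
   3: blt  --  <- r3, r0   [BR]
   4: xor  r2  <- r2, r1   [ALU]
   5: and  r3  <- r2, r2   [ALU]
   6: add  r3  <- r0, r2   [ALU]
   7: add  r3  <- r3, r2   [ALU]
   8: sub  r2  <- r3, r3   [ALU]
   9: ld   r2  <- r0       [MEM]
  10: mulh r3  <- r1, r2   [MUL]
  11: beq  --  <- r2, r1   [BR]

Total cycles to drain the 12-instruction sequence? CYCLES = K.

  cy0 -> i0 (sll.ALU) RAW r3
  cy1 -> i1+i2 (bne.BR sll.ALU) 2-wide
  cy2 -> i3+i4 (blt.BR xor.ALU) 2-wide
  cy3 -> i5 (and.ALU) WAW r3
  cy4 -> i6 (add.ALU) RAW+WAW r3
  cy5 -> i7 (add.ALU) RAW r3
  cy6 -> i8 (sub.ALU) WAW r2
  cy7 -> i9 (ld.MEM) RAW r2
  cy8 -> i10 (mulh.MUL) no-port MUL/BR
  cy9 -> i11 (beq.BR) tail

CYCLES = 10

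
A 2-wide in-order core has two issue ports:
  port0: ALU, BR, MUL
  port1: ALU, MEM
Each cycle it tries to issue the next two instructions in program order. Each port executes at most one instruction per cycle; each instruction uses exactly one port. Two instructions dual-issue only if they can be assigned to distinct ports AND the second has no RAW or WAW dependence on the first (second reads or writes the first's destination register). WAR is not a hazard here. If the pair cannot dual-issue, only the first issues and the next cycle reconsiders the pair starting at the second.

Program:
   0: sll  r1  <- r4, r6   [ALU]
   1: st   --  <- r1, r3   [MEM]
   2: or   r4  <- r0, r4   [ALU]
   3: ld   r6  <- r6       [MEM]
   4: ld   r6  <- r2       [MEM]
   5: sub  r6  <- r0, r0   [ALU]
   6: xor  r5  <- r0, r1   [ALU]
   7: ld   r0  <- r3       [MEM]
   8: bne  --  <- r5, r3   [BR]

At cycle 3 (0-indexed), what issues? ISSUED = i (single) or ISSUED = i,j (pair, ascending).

ISSUED = 4

0. sll @i0  | RAW r1
1. st+or @i1/i2  | dual
2. ld @i3  | no-port MEM/MEM
3. ld @i4  | WAW r6
4. sub+xor @i5/i6  | dual
5. ld+bne @i7/i8  | dual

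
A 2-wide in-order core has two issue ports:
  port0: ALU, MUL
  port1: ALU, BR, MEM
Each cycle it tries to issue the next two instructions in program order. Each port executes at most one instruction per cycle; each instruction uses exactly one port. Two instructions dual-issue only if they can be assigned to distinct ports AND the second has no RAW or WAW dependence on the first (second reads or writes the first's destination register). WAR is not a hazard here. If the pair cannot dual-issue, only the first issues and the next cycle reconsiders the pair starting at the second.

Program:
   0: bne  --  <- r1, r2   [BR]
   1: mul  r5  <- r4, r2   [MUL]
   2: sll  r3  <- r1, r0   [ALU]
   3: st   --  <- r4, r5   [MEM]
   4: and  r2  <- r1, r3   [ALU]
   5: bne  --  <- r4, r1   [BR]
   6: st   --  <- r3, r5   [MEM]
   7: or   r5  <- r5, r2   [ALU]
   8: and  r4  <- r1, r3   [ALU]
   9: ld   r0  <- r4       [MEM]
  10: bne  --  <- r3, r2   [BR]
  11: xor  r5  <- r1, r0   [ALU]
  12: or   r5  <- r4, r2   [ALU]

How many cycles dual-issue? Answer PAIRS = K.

PAIRS = 5

#0 head=0: bne.BR+mul.MUL i0/i1 2-wide
#1 head=2: sll.ALU+st.MEM i2/i3 2-wide
#2 head=4: and.ALU+bne.BR i4/i5 2-wide
#3 head=6: st.MEM+or.ALU i6/i7 2-wide
#4 head=8: and.ALU i8 RAW r4
#5 head=9: ld.MEM i9 no-port MEM/BR
#6 head=10: bne.BR+xor.ALU i10/i11 2-wide
#7 head=12: or.ALU i12 tail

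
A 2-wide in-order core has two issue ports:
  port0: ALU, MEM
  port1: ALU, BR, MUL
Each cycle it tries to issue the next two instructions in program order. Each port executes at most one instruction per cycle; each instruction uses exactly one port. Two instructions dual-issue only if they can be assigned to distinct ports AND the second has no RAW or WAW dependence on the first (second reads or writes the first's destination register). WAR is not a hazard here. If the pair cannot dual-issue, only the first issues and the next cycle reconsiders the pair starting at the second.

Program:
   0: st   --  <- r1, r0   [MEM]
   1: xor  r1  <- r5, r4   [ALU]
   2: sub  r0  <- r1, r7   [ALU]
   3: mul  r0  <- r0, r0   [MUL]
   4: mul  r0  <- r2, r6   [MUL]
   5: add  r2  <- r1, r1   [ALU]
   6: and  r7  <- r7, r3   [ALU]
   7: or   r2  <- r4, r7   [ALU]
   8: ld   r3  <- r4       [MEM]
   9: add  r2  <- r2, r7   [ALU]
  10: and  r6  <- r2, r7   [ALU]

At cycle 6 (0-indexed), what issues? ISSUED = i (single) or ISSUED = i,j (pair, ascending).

[0] i0&i1  st.MEM;xor.ALU  -- dual
[1] i2  sub.ALU  -- RAW+WAW r0
[2] i3  mul.MUL  -- no-port MUL/MUL
[3] i4&i5  mul.MUL;add.ALU  -- dual
[4] i6  and.ALU  -- RAW r7
[5] i7&i8  or.ALU;ld.MEM  -- dual
[6] i9  add.ALU  -- RAW r2
[7] i10  and.ALU  -- tail

ISSUED = 9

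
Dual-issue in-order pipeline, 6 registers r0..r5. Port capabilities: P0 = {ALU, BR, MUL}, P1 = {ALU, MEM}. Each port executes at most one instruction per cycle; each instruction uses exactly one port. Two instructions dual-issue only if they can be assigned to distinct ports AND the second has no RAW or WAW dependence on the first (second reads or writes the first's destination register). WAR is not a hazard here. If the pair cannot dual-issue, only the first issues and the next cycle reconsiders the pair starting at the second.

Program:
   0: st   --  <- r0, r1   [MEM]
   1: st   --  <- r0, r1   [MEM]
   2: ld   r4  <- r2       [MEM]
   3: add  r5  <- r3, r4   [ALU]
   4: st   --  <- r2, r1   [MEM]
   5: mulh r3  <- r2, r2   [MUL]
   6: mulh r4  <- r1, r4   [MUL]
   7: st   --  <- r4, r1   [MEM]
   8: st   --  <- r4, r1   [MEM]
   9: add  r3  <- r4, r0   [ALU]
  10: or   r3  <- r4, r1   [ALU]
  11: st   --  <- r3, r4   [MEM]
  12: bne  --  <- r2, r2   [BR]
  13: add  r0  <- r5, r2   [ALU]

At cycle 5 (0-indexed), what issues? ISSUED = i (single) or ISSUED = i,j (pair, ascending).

[0] i0  st.MEM  -- no-port MEM/MEM
[1] i1  st.MEM  -- no-port MEM/MEM
[2] i2  ld.MEM  -- RAW r4
[3] i3&i4  add.ALU;st.MEM  -- dual
[4] i5  mulh.MUL  -- no-port MUL/MUL
[5] i6  mulh.MUL  -- RAW r4
[6] i7  st.MEM  -- no-port MEM/MEM
[7] i8&i9  st.MEM;add.ALU  -- dual
[8] i10  or.ALU  -- RAW r3
[9] i11&i12  st.MEM;bne.BR  -- dual
[10] i13  add.ALU  -- tail

ISSUED = 6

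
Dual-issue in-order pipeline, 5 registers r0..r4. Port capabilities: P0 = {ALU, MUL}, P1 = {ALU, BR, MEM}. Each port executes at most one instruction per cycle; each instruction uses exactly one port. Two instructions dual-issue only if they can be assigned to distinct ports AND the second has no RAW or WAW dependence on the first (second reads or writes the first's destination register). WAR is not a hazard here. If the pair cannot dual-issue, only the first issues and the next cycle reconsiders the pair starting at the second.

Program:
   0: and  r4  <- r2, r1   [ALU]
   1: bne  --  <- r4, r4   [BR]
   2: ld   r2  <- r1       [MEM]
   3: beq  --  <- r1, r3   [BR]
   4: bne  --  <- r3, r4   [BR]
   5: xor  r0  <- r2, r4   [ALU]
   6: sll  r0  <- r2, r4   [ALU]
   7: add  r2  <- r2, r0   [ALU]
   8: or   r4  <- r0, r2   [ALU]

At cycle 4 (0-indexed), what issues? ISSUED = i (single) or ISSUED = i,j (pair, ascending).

ISSUED = 4,5

  cy0 -> i0 (and) RAW r4
  cy1 -> i1 (bne) no-port BR/MEM
  cy2 -> i2 (ld) no-port MEM/BR
  cy3 -> i3 (beq) no-port BR/BR
  cy4 -> i4/i5 (bne;xor) pair
  cy5 -> i6 (sll) RAW r0
  cy6 -> i7 (add) RAW r2
  cy7 -> i8 (or) tail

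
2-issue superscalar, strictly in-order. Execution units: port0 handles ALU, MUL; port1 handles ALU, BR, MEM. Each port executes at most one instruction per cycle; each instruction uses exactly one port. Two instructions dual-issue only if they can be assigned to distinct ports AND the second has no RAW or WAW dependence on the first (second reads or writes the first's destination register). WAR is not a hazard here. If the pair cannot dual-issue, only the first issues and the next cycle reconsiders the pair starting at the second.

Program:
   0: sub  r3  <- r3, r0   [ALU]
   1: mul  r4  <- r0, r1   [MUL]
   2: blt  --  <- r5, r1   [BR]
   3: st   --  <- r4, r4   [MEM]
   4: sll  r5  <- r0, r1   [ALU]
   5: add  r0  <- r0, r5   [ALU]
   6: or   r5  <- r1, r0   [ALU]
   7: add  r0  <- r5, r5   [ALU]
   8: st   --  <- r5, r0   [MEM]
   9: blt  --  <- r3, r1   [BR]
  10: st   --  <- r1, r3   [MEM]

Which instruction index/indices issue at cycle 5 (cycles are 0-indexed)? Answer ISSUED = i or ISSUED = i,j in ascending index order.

ISSUED = 7

0. sub.ALU+mul.MUL @i0,i1  | dual
1. blt.BR @i2  | no-port BR/MEM
2. st.MEM+sll.ALU @i3,i4  | dual
3. add.ALU @i5  | RAW r0
4. or.ALU @i6  | RAW r5
5. add.ALU @i7  | RAW r0
6. st.MEM @i8  | no-port MEM/BR
7. blt.BR @i9  | no-port BR/MEM
8. st.MEM @i10  | tail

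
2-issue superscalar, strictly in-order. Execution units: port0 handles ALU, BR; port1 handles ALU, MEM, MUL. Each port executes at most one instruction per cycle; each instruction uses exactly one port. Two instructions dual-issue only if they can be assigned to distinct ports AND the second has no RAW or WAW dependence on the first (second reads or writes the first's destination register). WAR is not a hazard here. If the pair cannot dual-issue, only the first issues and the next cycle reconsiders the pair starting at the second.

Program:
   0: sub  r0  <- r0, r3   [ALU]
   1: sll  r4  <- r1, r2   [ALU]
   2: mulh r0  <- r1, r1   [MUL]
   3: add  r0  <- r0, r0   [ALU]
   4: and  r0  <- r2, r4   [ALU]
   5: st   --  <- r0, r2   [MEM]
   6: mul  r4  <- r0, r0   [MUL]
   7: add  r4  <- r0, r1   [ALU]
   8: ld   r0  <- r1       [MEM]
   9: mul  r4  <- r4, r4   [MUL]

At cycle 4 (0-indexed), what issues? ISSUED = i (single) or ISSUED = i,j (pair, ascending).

  cy0 -> i0,i1 (sub.ALU;sll.ALU) pair
  cy1 -> i2 (mulh.MUL) RAW+WAW r0
  cy2 -> i3 (add.ALU) WAW r0
  cy3 -> i4 (and.ALU) RAW r0
  cy4 -> i5 (st.MEM) no-port MEM/MUL
  cy5 -> i6 (mul.MUL) WAW r4
  cy6 -> i7,i8 (add.ALU;ld.MEM) pair
  cy7 -> i9 (mul.MUL) tail

ISSUED = 5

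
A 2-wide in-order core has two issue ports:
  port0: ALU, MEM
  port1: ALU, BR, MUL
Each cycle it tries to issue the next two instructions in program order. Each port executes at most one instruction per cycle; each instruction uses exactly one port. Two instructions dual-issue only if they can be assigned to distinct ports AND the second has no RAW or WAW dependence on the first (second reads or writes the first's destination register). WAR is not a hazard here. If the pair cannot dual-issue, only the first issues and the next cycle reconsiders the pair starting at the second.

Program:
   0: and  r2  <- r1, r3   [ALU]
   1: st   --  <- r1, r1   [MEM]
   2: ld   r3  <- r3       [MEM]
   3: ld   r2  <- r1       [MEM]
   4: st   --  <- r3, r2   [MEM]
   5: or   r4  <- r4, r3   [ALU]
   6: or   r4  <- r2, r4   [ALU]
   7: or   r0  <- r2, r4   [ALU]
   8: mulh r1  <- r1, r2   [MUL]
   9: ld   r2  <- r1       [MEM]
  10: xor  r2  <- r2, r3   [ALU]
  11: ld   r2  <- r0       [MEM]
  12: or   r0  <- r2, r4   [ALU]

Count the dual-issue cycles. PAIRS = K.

0. and st @i0+i1  | dual
1. ld @i2  | no-port MEM/MEM
2. ld @i3  | no-port MEM/MEM
3. st or @i4+i5  | dual
4. or @i6  | RAW r4
5. or mulh @i7+i8  | dual
6. ld @i9  | RAW+WAW r2
7. xor @i10  | WAW r2
8. ld @i11  | RAW r2
9. or @i12  | tail

PAIRS = 3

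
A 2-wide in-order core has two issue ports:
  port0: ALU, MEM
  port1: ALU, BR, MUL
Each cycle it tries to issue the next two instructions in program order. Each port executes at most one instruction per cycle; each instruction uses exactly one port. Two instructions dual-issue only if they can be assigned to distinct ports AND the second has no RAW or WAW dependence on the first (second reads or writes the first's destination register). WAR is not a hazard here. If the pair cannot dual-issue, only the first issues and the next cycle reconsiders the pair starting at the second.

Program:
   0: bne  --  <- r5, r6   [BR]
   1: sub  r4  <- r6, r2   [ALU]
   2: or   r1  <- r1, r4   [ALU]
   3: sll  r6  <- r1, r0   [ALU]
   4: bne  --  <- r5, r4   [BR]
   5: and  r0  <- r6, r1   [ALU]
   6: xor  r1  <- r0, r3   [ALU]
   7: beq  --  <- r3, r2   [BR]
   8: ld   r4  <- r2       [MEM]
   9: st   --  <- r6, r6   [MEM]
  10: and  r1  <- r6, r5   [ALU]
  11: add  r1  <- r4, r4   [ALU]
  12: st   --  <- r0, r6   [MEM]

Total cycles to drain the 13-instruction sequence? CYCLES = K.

c0: i0,i1 bne.BR sub.ALU  pair
c1: i2 or.ALU  RAW r1
c2: i3,i4 sll.ALU bne.BR  pair
c3: i5 and.ALU  RAW r0
c4: i6,i7 xor.ALU beq.BR  pair
c5: i8 ld.MEM  no-port MEM/MEM
c6: i9,i10 st.MEM and.ALU  pair
c7: i11,i12 add.ALU st.MEM  pair

CYCLES = 8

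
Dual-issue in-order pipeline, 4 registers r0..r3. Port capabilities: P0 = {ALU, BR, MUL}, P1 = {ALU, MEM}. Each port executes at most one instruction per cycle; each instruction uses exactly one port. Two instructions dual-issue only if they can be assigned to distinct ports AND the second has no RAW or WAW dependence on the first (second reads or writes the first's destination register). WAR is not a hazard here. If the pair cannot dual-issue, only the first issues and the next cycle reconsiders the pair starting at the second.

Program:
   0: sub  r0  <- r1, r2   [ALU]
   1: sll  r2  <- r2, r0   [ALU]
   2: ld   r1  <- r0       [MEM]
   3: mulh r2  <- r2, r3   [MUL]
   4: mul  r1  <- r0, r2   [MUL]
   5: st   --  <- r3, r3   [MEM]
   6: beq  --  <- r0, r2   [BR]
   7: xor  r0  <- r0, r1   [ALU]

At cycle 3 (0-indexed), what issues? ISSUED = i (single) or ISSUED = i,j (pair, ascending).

c0: i0 sub  RAW r0
c1: i1&i2 sll ld  2-wide
c2: i3 mulh  no-port MUL/MUL
c3: i4&i5 mul st  2-wide
c4: i6&i7 beq xor  2-wide

ISSUED = 4,5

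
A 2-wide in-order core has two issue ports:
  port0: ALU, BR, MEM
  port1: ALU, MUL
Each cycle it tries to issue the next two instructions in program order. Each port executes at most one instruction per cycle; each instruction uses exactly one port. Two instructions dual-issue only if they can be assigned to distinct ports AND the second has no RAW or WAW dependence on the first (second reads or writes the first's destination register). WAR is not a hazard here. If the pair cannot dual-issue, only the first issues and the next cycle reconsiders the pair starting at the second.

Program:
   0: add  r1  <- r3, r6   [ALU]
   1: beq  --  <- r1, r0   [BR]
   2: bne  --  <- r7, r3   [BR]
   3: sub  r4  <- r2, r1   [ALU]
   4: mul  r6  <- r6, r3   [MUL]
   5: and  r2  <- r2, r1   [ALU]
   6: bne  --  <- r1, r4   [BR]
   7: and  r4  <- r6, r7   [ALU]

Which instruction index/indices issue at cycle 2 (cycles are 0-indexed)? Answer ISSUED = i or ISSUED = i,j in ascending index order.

#0 head=0: add i0 RAW r1
#1 head=1: beq i1 no-port BR/BR
#2 head=2: bne+sub i2+i3 pair
#3 head=4: mul+and i4+i5 pair
#4 head=6: bne+and i6+i7 pair

ISSUED = 2,3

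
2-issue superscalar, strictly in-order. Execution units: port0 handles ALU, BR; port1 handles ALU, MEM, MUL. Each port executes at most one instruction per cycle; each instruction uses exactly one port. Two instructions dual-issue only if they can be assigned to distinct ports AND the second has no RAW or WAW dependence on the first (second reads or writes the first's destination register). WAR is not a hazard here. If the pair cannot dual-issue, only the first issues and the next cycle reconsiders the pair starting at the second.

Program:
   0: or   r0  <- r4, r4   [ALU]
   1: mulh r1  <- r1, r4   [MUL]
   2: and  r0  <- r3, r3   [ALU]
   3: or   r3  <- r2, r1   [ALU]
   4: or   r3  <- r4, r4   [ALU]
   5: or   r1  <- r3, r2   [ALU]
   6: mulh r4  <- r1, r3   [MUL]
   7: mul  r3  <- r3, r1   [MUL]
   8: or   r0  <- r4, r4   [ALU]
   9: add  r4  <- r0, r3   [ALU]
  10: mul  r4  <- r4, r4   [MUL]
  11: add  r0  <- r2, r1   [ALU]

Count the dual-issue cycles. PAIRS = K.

0. or.ALU;mulh.MUL @i0&i1  | dual
1. and.ALU;or.ALU @i2&i3  | dual
2. or.ALU @i4  | RAW r3
3. or.ALU @i5  | RAW r1
4. mulh.MUL @i6  | no-port MUL/MUL
5. mul.MUL;or.ALU @i7&i8  | dual
6. add.ALU @i9  | RAW+WAW r4
7. mul.MUL;add.ALU @i10&i11  | dual

PAIRS = 4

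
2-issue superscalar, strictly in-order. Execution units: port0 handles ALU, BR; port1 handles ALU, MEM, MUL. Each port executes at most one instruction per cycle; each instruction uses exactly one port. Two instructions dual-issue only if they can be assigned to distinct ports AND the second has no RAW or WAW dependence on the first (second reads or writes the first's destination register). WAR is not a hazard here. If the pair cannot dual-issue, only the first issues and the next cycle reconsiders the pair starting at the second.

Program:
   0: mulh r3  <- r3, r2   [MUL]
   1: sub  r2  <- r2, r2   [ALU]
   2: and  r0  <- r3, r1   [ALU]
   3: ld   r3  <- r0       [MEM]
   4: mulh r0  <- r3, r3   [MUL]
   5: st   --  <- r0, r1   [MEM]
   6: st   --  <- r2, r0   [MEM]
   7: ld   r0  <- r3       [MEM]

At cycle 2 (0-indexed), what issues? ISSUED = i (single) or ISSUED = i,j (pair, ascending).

t=0 i0&i1:mulh.MUL/sub.ALU ; dual
t=1 i2:and.ALU ; RAW r0
t=2 i3:ld.MEM ; no-port MEM/MUL
t=3 i4:mulh.MUL ; no-port MUL/MEM
t=4 i5:st.MEM ; no-port MEM/MEM
t=5 i6:st.MEM ; no-port MEM/MEM
t=6 i7:ld.MEM ; tail

ISSUED = 3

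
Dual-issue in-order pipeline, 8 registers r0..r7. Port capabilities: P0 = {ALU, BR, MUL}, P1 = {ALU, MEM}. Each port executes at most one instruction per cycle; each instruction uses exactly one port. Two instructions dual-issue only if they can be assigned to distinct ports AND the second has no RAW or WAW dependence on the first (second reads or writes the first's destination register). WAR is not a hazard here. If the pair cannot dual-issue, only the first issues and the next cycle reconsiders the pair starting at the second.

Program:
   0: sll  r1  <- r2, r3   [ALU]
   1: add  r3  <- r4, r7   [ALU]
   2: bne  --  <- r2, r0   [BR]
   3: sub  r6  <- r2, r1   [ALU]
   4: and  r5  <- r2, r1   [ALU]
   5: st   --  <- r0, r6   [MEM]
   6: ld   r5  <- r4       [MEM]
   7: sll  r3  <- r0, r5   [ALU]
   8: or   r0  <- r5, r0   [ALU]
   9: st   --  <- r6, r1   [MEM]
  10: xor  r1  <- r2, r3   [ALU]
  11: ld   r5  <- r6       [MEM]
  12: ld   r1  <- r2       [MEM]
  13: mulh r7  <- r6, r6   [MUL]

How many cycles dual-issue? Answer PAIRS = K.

0. sll+add @i0&i1  | 2-wide
1. bne+sub @i2&i3  | 2-wide
2. and+st @i4&i5  | 2-wide
3. ld @i6  | RAW r5
4. sll+or @i7&i8  | 2-wide
5. st+xor @i9&i10  | 2-wide
6. ld @i11  | no-port MEM/MEM
7. ld+mulh @i12&i13  | 2-wide

PAIRS = 6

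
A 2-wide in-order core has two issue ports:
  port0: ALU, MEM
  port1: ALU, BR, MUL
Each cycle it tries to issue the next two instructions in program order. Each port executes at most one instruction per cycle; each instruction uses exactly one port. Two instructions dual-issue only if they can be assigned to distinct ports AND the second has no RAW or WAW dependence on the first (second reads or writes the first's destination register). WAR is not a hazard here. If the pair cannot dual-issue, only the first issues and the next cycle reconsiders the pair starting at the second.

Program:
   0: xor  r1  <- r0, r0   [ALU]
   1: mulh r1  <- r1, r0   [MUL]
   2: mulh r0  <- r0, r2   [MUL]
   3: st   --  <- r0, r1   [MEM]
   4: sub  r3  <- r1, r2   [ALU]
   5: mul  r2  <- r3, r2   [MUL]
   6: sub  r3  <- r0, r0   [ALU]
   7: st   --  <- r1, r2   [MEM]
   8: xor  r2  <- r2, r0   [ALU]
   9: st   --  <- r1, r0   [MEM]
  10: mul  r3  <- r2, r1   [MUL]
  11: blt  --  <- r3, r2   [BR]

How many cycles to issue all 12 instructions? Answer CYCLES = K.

0. xor @i0  | RAW+WAW r1
1. mulh @i1  | no-port MUL/MUL
2. mulh @i2  | RAW r0
3. st;sub @i3&i4  | dual
4. mul;sub @i5&i6  | dual
5. st;xor @i7&i8  | dual
6. st;mul @i9&i10  | dual
7. blt @i11  | tail

CYCLES = 8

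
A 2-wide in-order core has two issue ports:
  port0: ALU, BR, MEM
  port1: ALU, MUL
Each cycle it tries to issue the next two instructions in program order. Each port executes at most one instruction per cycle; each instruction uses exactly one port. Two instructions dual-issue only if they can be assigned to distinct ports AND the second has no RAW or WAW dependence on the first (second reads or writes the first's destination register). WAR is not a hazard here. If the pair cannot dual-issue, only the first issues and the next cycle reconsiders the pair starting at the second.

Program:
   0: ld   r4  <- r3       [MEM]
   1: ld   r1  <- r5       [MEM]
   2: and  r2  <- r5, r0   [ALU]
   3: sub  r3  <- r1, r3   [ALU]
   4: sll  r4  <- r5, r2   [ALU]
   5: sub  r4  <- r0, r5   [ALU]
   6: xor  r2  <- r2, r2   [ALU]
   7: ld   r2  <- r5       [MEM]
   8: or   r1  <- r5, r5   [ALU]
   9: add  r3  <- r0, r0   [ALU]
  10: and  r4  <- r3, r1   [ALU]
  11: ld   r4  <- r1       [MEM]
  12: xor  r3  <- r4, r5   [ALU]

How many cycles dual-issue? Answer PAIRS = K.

PAIRS = 4

[0] i0  ld  -- no-port MEM/MEM
[1] i1/i2  ld/and  -- 2-wide
[2] i3/i4  sub/sll  -- 2-wide
[3] i5/i6  sub/xor  -- 2-wide
[4] i7/i8  ld/or  -- 2-wide
[5] i9  add  -- RAW r3
[6] i10  and  -- WAW r4
[7] i11  ld  -- RAW r4
[8] i12  xor  -- tail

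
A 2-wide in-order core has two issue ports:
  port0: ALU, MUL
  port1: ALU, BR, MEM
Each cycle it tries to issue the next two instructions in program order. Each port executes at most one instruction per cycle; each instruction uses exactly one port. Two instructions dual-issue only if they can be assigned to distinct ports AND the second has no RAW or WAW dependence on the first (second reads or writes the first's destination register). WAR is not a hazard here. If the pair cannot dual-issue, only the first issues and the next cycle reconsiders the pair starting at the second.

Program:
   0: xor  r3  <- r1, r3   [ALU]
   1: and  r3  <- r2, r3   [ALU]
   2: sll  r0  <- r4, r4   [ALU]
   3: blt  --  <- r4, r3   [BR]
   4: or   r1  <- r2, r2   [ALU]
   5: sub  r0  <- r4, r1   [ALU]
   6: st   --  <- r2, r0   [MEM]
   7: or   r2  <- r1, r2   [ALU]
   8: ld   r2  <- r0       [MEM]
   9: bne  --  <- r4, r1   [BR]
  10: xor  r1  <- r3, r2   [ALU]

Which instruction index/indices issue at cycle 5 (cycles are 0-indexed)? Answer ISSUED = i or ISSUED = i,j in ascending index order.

#0 head=0: xor.ALU i0 RAW+WAW r3
#1 head=1: and.ALU+sll.ALU i1,i2 pair
#2 head=3: blt.BR+or.ALU i3,i4 pair
#3 head=5: sub.ALU i5 RAW r0
#4 head=6: st.MEM+or.ALU i6,i7 pair
#5 head=8: ld.MEM i8 no-port MEM/BR
#6 head=9: bne.BR+xor.ALU i9,i10 pair

ISSUED = 8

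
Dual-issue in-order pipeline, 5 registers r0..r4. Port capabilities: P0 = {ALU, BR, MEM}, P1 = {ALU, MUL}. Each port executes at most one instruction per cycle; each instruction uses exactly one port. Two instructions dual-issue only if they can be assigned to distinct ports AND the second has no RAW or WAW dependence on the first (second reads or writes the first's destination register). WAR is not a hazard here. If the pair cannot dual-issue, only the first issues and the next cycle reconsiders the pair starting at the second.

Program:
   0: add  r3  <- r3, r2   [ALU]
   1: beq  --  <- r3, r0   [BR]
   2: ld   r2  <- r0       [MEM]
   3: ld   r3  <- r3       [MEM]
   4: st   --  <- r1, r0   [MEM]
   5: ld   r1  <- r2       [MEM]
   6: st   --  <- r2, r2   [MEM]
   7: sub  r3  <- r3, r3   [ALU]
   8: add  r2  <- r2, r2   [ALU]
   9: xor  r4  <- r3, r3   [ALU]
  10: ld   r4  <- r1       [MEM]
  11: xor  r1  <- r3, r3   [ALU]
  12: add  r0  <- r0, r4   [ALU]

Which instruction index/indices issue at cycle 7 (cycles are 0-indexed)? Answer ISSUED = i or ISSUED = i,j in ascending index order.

t=0 i0:add.ALU ; RAW r3
t=1 i1:beq.BR ; no-port BR/MEM
t=2 i2:ld.MEM ; no-port MEM/MEM
t=3 i3:ld.MEM ; no-port MEM/MEM
t=4 i4:st.MEM ; no-port MEM/MEM
t=5 i5:ld.MEM ; no-port MEM/MEM
t=6 i6/i7:st.MEM;sub.ALU ; 2-wide
t=7 i8/i9:add.ALU;xor.ALU ; 2-wide
t=8 i10/i11:ld.MEM;xor.ALU ; 2-wide
t=9 i12:add.ALU ; tail

ISSUED = 8,9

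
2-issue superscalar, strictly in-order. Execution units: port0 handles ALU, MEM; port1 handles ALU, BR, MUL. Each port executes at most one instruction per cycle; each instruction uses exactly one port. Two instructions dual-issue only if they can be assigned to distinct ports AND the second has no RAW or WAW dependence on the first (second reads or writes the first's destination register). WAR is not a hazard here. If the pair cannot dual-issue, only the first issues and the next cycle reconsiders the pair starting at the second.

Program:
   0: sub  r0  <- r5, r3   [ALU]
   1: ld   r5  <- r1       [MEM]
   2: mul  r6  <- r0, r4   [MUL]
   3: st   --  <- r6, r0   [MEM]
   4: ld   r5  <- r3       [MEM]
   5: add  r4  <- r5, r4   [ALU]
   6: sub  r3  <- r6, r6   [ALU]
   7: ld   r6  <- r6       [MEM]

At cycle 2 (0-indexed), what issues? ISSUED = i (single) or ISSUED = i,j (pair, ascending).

c0: i0&i1 sub;ld  2-wide
c1: i2 mul  RAW r6
c2: i3 st  no-port MEM/MEM
c3: i4 ld  RAW r5
c4: i5&i6 add;sub  2-wide
c5: i7 ld  tail

ISSUED = 3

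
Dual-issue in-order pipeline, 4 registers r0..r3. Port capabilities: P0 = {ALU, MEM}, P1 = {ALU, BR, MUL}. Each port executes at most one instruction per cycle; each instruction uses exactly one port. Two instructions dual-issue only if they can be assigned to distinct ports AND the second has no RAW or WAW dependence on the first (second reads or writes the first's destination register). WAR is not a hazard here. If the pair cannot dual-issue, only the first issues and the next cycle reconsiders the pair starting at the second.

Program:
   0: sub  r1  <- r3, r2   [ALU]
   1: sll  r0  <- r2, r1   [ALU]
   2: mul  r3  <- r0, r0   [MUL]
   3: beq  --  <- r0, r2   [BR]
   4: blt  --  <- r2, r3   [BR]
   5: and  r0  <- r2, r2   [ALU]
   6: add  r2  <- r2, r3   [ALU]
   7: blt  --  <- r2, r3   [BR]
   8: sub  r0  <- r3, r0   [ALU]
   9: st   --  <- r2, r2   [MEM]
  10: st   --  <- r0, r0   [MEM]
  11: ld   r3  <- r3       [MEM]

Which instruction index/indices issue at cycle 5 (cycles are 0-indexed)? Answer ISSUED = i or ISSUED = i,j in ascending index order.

ISSUED = 6

  cy0 -> i0 (sub) RAW r1
  cy1 -> i1 (sll) RAW r0
  cy2 -> i2 (mul) no-port MUL/BR
  cy3 -> i3 (beq) no-port BR/BR
  cy4 -> i4/i5 (blt;and) pair
  cy5 -> i6 (add) RAW r2
  cy6 -> i7/i8 (blt;sub) pair
  cy7 -> i9 (st) no-port MEM/MEM
  cy8 -> i10 (st) no-port MEM/MEM
  cy9 -> i11 (ld) tail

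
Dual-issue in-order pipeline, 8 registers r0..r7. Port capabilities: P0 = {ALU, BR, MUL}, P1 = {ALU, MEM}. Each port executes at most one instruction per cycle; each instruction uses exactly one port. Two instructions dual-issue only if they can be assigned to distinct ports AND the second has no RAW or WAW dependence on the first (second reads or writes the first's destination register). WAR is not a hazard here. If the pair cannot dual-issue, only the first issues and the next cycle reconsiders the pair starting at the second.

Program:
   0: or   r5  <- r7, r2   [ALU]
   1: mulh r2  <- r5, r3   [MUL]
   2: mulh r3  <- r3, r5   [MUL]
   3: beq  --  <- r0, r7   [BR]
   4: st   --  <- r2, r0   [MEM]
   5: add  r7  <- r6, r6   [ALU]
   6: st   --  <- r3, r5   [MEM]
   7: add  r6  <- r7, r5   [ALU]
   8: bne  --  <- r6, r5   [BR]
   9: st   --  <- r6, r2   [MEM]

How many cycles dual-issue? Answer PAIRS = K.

PAIRS = 3

c0: i0 or.ALU  RAW r5
c1: i1 mulh.MUL  no-port MUL/MUL
c2: i2 mulh.MUL  no-port MUL/BR
c3: i3,i4 beq.BR;st.MEM  pair
c4: i5,i6 add.ALU;st.MEM  pair
c5: i7 add.ALU  RAW r6
c6: i8,i9 bne.BR;st.MEM  pair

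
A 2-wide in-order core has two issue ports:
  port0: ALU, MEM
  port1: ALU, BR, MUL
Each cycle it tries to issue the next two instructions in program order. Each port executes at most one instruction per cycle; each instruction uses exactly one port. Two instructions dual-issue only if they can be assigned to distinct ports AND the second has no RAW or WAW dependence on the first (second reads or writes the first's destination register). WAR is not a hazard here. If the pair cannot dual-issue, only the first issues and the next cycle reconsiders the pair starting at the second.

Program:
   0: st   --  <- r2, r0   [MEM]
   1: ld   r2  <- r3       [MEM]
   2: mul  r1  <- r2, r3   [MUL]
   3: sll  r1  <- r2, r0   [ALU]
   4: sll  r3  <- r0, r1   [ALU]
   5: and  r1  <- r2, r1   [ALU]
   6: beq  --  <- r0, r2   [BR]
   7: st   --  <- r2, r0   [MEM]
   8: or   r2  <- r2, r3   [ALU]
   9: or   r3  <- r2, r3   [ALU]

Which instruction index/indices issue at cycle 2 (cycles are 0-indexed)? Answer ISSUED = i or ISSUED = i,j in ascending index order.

t=0 i0:st ; no-port MEM/MEM
t=1 i1:ld ; RAW r2
t=2 i2:mul ; WAW r1
t=3 i3:sll ; RAW r1
t=4 i4,i5:sll+and ; dual
t=5 i6,i7:beq+st ; dual
t=6 i8:or ; RAW r2
t=7 i9:or ; tail

ISSUED = 2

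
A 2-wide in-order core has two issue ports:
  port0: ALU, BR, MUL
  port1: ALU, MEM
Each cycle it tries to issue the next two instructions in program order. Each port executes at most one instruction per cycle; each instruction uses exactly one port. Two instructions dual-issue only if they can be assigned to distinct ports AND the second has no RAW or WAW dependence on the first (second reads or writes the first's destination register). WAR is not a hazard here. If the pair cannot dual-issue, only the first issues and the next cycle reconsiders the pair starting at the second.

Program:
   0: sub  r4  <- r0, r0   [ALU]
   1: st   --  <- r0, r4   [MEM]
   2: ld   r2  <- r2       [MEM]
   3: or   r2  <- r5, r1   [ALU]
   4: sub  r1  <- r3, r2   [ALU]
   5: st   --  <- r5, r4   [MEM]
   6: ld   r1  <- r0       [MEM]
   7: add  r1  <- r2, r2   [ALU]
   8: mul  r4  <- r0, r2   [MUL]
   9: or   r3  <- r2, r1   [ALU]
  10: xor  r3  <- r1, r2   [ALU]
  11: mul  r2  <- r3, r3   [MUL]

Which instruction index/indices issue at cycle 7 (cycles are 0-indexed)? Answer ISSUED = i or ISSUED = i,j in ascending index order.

ISSUED = 9

0. sub.ALU @i0  | RAW r4
1. st.MEM @i1  | no-port MEM/MEM
2. ld.MEM @i2  | WAW r2
3. or.ALU @i3  | RAW r2
4. sub.ALU/st.MEM @i4,i5  | 2-wide
5. ld.MEM @i6  | WAW r1
6. add.ALU/mul.MUL @i7,i8  | 2-wide
7. or.ALU @i9  | WAW r3
8. xor.ALU @i10  | RAW r3
9. mul.MUL @i11  | tail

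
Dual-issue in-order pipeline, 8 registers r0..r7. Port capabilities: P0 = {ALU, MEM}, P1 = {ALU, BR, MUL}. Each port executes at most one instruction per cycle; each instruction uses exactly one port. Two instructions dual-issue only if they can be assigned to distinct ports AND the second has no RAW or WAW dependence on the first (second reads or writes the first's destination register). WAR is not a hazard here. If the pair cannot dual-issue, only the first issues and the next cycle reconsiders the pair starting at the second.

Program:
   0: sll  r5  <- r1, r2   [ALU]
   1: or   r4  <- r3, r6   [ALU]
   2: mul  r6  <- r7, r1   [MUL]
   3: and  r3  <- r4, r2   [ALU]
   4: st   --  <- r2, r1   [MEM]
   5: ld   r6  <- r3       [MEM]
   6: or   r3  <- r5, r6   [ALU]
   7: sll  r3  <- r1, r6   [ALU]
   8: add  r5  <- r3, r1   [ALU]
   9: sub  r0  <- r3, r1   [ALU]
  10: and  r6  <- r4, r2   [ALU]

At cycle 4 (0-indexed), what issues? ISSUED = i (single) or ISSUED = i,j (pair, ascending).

c0: i0/i1 sll.ALU/or.ALU  pair
c1: i2/i3 mul.MUL/and.ALU  pair
c2: i4 st.MEM  no-port MEM/MEM
c3: i5 ld.MEM  RAW r6
c4: i6 or.ALU  WAW r3
c5: i7 sll.ALU  RAW r3
c6: i8/i9 add.ALU/sub.ALU  pair
c7: i10 and.ALU  tail

ISSUED = 6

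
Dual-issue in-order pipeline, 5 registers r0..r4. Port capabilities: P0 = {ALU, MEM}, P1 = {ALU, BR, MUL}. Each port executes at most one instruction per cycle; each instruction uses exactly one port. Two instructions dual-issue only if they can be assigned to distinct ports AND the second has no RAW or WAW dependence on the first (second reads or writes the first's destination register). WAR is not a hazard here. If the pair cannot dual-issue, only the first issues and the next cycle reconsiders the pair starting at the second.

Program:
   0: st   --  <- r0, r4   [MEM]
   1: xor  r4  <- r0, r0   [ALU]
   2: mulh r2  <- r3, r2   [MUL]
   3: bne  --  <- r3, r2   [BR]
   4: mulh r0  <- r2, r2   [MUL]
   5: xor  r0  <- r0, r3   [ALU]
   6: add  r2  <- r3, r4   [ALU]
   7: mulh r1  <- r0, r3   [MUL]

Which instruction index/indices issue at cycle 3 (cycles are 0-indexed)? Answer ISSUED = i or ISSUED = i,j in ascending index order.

#0 head=0: st.MEM+xor.ALU i0/i1 2-wide
#1 head=2: mulh.MUL i2 no-port MUL/BR
#2 head=3: bne.BR i3 no-port BR/MUL
#3 head=4: mulh.MUL i4 RAW+WAW r0
#4 head=5: xor.ALU+add.ALU i5/i6 2-wide
#5 head=7: mulh.MUL i7 tail

ISSUED = 4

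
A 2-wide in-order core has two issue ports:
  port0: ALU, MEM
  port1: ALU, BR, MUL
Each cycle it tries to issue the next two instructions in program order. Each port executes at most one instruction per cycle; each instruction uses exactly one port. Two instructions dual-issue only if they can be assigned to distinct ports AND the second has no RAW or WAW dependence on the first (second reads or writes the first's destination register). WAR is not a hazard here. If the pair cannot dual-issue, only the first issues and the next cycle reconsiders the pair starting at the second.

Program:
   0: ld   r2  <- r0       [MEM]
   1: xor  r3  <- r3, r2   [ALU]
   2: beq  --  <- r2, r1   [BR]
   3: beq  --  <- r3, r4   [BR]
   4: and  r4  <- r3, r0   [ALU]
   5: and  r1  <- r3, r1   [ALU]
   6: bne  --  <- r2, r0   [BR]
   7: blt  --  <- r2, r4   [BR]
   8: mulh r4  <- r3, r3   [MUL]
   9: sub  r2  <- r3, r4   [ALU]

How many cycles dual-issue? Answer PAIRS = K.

PAIRS = 3

[0] i0  ld.MEM  -- RAW r2
[1] i1+i2  xor.ALU+beq.BR  -- pair
[2] i3+i4  beq.BR+and.ALU  -- pair
[3] i5+i6  and.ALU+bne.BR  -- pair
[4] i7  blt.BR  -- no-port BR/MUL
[5] i8  mulh.MUL  -- RAW r4
[6] i9  sub.ALU  -- tail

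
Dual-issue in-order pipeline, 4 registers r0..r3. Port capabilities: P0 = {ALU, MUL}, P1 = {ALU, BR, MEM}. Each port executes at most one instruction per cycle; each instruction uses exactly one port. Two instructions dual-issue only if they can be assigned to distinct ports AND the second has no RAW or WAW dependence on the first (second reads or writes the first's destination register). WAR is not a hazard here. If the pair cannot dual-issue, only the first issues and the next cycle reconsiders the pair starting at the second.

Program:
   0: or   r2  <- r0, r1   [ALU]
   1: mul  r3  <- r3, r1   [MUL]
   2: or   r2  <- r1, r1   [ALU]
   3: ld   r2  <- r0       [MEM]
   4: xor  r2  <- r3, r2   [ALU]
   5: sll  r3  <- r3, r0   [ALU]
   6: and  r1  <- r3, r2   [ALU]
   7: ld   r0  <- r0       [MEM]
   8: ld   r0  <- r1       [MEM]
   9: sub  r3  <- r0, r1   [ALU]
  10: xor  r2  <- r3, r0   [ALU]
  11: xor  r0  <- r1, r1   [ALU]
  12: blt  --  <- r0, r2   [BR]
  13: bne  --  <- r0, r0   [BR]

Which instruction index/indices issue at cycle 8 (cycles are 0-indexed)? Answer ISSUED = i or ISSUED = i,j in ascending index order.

ISSUED = 12

t=0 i0+i1:or/mul ; 2-wide
t=1 i2:or ; WAW r2
t=2 i3:ld ; RAW+WAW r2
t=3 i4+i5:xor/sll ; 2-wide
t=4 i6+i7:and/ld ; 2-wide
t=5 i8:ld ; RAW r0
t=6 i9:sub ; RAW r3
t=7 i10+i11:xor/xor ; 2-wide
t=8 i12:blt ; no-port BR/BR
t=9 i13:bne ; tail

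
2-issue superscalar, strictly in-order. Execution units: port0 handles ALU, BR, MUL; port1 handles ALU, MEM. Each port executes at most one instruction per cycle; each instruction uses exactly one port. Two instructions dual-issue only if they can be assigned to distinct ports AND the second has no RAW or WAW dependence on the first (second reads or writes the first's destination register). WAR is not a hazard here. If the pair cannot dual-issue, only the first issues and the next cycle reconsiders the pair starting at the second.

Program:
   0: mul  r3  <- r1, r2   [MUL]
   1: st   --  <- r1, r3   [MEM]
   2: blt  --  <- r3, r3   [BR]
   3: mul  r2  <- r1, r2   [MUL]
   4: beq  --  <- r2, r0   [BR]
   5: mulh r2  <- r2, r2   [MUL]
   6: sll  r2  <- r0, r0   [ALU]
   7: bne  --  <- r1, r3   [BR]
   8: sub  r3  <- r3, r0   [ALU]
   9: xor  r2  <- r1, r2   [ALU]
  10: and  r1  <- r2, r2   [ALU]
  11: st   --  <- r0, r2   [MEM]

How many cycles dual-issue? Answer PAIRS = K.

PAIRS = 4

0. mul.MUL @i0  | RAW r3
1. st.MEM blt.BR @i1+i2  | pair
2. mul.MUL @i3  | no-port MUL/BR
3. beq.BR @i4  | no-port BR/MUL
4. mulh.MUL @i5  | WAW r2
5. sll.ALU bne.BR @i6+i7  | pair
6. sub.ALU xor.ALU @i8+i9  | pair
7. and.ALU st.MEM @i10+i11  | pair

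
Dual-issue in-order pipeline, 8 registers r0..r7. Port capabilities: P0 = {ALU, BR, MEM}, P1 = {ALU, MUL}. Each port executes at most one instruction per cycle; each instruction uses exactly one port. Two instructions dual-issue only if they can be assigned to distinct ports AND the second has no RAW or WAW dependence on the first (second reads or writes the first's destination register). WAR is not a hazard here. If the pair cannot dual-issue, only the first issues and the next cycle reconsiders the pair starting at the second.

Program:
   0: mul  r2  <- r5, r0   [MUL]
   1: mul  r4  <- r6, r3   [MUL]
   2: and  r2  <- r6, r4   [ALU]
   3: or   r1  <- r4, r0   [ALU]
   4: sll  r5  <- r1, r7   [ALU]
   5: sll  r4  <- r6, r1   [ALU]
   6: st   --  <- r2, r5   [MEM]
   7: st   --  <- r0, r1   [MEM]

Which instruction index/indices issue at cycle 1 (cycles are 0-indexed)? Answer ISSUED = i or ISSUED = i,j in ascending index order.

t=0 i0:mul ; no-port MUL/MUL
t=1 i1:mul ; RAW r4
t=2 i2+i3:and or ; dual
t=3 i4+i5:sll sll ; dual
t=4 i6:st ; no-port MEM/MEM
t=5 i7:st ; tail

ISSUED = 1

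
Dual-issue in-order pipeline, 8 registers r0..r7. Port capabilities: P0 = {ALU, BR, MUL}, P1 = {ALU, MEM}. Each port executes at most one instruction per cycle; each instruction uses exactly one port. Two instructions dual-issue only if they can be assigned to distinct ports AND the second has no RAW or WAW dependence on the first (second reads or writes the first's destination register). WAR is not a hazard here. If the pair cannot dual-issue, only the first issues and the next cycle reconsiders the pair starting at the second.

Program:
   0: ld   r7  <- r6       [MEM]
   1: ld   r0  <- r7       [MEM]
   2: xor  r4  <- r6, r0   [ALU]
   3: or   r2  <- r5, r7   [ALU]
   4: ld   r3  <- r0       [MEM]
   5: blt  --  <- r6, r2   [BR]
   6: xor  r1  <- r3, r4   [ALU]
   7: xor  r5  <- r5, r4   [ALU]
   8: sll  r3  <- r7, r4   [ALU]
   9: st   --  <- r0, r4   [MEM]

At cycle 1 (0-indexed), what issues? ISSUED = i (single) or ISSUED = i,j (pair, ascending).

ISSUED = 1

0. ld @i0  | no-port MEM/MEM
1. ld @i1  | RAW r0
2. xor;or @i2+i3  | dual
3. ld;blt @i4+i5  | dual
4. xor;xor @i6+i7  | dual
5. sll;st @i8+i9  | dual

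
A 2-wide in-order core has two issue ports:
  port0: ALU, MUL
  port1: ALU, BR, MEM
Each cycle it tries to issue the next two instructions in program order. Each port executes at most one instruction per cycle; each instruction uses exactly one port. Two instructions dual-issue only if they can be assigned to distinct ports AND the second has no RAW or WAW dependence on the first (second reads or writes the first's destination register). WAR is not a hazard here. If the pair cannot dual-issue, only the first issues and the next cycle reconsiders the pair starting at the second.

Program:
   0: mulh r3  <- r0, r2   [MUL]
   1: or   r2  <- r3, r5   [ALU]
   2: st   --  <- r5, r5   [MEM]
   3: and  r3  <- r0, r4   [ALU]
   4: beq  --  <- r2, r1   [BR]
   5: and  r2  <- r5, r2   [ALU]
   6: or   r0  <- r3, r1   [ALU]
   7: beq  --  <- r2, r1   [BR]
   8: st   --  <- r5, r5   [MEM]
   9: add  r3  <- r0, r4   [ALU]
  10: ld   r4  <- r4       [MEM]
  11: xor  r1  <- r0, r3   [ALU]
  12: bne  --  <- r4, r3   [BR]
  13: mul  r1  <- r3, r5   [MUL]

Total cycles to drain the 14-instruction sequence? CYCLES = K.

CYCLES = 8

t=0 i0:mulh ; RAW r3
t=1 i1,i2:or+st ; dual
t=2 i3,i4:and+beq ; dual
t=3 i5,i6:and+or ; dual
t=4 i7:beq ; no-port BR/MEM
t=5 i8,i9:st+add ; dual
t=6 i10,i11:ld+xor ; dual
t=7 i12,i13:bne+mul ; dual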